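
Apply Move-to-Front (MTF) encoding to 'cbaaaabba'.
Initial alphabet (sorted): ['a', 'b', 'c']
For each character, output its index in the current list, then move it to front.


MTF encoding:
'c': index 2 in ['a', 'b', 'c'] -> ['c', 'a', 'b']
'b': index 2 in ['c', 'a', 'b'] -> ['b', 'c', 'a']
'a': index 2 in ['b', 'c', 'a'] -> ['a', 'b', 'c']
'a': index 0 in ['a', 'b', 'c'] -> ['a', 'b', 'c']
'a': index 0 in ['a', 'b', 'c'] -> ['a', 'b', 'c']
'a': index 0 in ['a', 'b', 'c'] -> ['a', 'b', 'c']
'b': index 1 in ['a', 'b', 'c'] -> ['b', 'a', 'c']
'b': index 0 in ['b', 'a', 'c'] -> ['b', 'a', 'c']
'a': index 1 in ['b', 'a', 'c'] -> ['a', 'b', 'c']


Output: [2, 2, 2, 0, 0, 0, 1, 0, 1]


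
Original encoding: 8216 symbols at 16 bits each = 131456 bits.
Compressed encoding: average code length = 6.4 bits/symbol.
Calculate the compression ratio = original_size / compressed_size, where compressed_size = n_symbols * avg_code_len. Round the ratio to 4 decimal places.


original_size = n_symbols * orig_bits = 8216 * 16 = 131456 bits
compressed_size = n_symbols * avg_code_len = 8216 * 6.4 = 52582.4 bits
ratio = original_size / compressed_size = 131456 / 52582.4 = 2.5

Compression ratio = 2.5


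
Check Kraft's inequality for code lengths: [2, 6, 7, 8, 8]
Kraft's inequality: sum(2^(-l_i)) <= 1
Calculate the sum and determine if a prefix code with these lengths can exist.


Sum = 2^(-2) + 2^(-6) + 2^(-7) + 2^(-8) + 2^(-8)
    = 0.25 + 0.015625 + 0.0078125 + 0.00390625 + 0.00390625
    = 72/256 = 0.28125
Since 0.28125 <= 1, Kraft's inequality IS satisfied.
A prefix code with these lengths CAN exist.

Kraft sum = 0.28125. Satisfied.


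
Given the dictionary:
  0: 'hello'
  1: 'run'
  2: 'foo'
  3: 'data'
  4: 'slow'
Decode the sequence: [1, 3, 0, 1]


Look up each index in the dictionary:
  1 -> 'run'
  3 -> 'data'
  0 -> 'hello'
  1 -> 'run'

Decoded: "run data hello run"


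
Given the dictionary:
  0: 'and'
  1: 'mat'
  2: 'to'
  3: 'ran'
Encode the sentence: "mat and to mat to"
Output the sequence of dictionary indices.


Look up each word in the dictionary:
  'mat' -> 1
  'and' -> 0
  'to' -> 2
  'mat' -> 1
  'to' -> 2

Encoded: [1, 0, 2, 1, 2]


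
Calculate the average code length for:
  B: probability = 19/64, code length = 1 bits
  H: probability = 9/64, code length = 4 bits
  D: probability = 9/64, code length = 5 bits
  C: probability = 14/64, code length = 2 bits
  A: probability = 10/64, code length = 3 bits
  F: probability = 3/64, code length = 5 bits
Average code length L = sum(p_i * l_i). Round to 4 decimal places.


Weighted contributions p_i * l_i:
  B: (19/64) * 1 = 19/64
  H: (9/64) * 4 = 36/64
  D: (9/64) * 5 = 45/64
  C: (14/64) * 2 = 28/64
  A: (10/64) * 3 = 30/64
  F: (3/64) * 5 = 15/64
Sum = (19 + 36 + 45 + 28 + 30 + 15)/64 = 173/64

L = 173/64 = 2.7031 bits/symbol


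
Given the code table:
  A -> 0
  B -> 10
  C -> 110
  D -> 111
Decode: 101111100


Decoding:
10 -> B
111 -> D
110 -> C
0 -> A


Result: BDCA


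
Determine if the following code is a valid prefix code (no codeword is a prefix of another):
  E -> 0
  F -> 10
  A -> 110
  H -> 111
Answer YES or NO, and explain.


Checking each pair (does one codeword prefix another?):
  E='0' vs F='10': no prefix
  E='0' vs A='110': no prefix
  E='0' vs H='111': no prefix
  F='10' vs E='0': no prefix
  F='10' vs A='110': no prefix
  F='10' vs H='111': no prefix
  A='110' vs E='0': no prefix
  A='110' vs F='10': no prefix
  A='110' vs H='111': no prefix
  H='111' vs E='0': no prefix
  H='111' vs F='10': no prefix
  H='111' vs A='110': no prefix
No violation found over all pairs.

YES -- this is a valid prefix code. No codeword is a prefix of any other codeword.


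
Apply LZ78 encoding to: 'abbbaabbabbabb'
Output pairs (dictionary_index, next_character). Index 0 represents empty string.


LZ78 encoding steps:
Dictionary: {0: ''}
Step 1: w='' (idx 0), next='a' -> output (0, 'a'), add 'a' as idx 1
Step 2: w='' (idx 0), next='b' -> output (0, 'b'), add 'b' as idx 2
Step 3: w='b' (idx 2), next='b' -> output (2, 'b'), add 'bb' as idx 3
Step 4: w='a' (idx 1), next='a' -> output (1, 'a'), add 'aa' as idx 4
Step 5: w='bb' (idx 3), next='a' -> output (3, 'a'), add 'bba' as idx 5
Step 6: w='bba' (idx 5), next='b' -> output (5, 'b'), add 'bbab' as idx 6
Step 7: w='b' (idx 2), end of input -> output (2, '')


Encoded: [(0, 'a'), (0, 'b'), (2, 'b'), (1, 'a'), (3, 'a'), (5, 'b'), (2, '')]


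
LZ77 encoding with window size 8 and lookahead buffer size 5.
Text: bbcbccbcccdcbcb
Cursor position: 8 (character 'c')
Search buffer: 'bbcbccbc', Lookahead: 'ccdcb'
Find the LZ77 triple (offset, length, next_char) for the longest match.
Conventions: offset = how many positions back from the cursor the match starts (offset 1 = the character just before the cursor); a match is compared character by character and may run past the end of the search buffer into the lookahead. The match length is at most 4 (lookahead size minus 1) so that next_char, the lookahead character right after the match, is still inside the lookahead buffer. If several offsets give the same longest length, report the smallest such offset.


Try each offset into the search buffer:
  offset=1 (pos 7, char 'c'): match length 2
  offset=2 (pos 6, char 'b'): match length 0
  offset=3 (pos 5, char 'c'): match length 1
  offset=4 (pos 4, char 'c'): match length 2
  offset=5 (pos 3, char 'b'): match length 0
  offset=6 (pos 2, char 'c'): match length 1
  offset=7 (pos 1, char 'b'): match length 0
  offset=8 (pos 0, char 'b'): match length 0
Longest match has length 2, found at offsets 1, 4; take the smallest, offset 1.
next_char = character at position 8 + 2 = 10 -> 'd'

Best match: offset=1, length=2 (matching 'cc' starting at position 7)
LZ77 triple: (1, 2, 'd')


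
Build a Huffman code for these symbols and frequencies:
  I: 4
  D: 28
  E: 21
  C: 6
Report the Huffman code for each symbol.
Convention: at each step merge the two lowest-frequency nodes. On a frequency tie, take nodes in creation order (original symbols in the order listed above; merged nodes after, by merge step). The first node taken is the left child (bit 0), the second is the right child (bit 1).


Huffman tree construction:
Step 1: Merge I(4) + C(6) = 10
Step 2: Merge (I+C)(10) + E(21) = 31
Step 3: Merge D(28) + ((I+C)+E)(31) = 59
Read each symbol's code off the tree from the root (left child = 0, right child = 1).

Codes:
  I: 100 (length 3)
  D: 0 (length 1)
  E: 11 (length 2)
  C: 101 (length 3)
Average code length: 100/59 = 1.6949 bits/symbol


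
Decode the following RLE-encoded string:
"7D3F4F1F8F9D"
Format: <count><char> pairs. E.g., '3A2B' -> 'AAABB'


Expanding each <count><char> pair:
  7D -> 'DDDDDDD'
  3F -> 'FFF'
  4F -> 'FFFF'
  1F -> 'F'
  8F -> 'FFFFFFFF'
  9D -> 'DDDDDDDDD'

Decoded = DDDDDDDFFFFFFFFFFFFFFFFDDDDDDDDD


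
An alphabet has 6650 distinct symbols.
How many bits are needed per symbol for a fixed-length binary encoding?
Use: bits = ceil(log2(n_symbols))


log2(6650) = 12.6991
Bracket: 2^12 = 4096 < 6650 <= 2^13 = 8192
So ceil(log2(6650)) = 13

bits = ceil(log2(6650)) = ceil(12.6991) = 13 bits


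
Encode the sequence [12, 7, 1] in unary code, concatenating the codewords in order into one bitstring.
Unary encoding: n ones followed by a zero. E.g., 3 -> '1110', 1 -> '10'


Encode each number as n ones followed by a terminating 0:
  12 -> 1111111111110 (13 bits)
  7 -> 11111110 (8 bits)
  1 -> 10 (2 bits)
Total length = 13 + 8 + 2 = 23 bits.

Unary([12, 7, 1]) = 11111111111101111111010 (23 bits)


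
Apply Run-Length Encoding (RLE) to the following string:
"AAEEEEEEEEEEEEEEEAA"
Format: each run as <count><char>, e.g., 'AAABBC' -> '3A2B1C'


Scanning runs left to right:
  i=0: run of 'A' x 2 -> '2A'
  i=2: run of 'E' x 15 -> '15E'
  i=17: run of 'A' x 2 -> '2A'

RLE = 2A15E2A


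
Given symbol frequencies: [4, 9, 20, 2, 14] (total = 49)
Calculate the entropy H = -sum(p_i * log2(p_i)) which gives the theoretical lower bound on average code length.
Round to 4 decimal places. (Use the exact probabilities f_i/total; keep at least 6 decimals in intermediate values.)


Per-symbol terms -p_i * log2(p_i) with p_i = f_i/49:
  p = 4/49 = 0.081633: log2(p) = -3.614710, -p*log2(p) = 0.295078
  p = 9/49 = 0.183673: log2(p) = -2.444785, -p*log2(p) = 0.449042
  p = 20/49 = 0.408163: log2(p) = -1.292782, -p*log2(p) = 0.527666
  p = 2/49 = 0.040816: log2(p) = -4.614710, -p*log2(p) = 0.188356
  p = 14/49 = 0.285714: log2(p) = -1.807355, -p*log2(p) = 0.516387
H = 0.295078 + 0.449042 + 0.527666 + 0.188356 + 0.516387 = 1.976529

H = 1.9765 bits/symbol


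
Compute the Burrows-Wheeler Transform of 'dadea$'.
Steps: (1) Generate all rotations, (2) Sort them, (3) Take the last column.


Rotations (sorted):
  0: $dadea -> last char: a
  1: a$dade -> last char: e
  2: adea$d -> last char: d
  3: dadea$ -> last char: $
  4: dea$da -> last char: a
  5: ea$dad -> last char: d


BWT = aed$ad


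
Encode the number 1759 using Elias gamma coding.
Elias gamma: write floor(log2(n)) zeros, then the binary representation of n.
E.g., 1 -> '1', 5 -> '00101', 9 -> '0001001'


num_bits = floor(log2(1759)) + 1 = 11
leading_zeros = num_bits - 1 = 10
binary(1759) = 11011011111

Elias gamma(1759) = '0000000000' + '11011011111' = 000000000011011011111 (21 bits)


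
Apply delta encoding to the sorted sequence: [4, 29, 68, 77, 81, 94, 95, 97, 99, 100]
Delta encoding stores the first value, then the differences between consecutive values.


First value: 4
Deltas:
  29 - 4 = 25
  68 - 29 = 39
  77 - 68 = 9
  81 - 77 = 4
  94 - 81 = 13
  95 - 94 = 1
  97 - 95 = 2
  99 - 97 = 2
  100 - 99 = 1


Delta encoded: [4, 25, 39, 9, 4, 13, 1, 2, 2, 1]


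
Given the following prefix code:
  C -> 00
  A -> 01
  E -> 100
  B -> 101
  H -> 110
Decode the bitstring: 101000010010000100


Decoding step by step:
Bits 101 -> B
Bits 00 -> C
Bits 00 -> C
Bits 100 -> E
Bits 100 -> E
Bits 00 -> C
Bits 100 -> E


Decoded message: BCCEECE


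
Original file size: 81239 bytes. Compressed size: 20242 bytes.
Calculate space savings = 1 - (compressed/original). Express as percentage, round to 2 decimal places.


ratio = compressed/original = 20242/81239 = 0.249166
savings = 1 - ratio = 1 - 0.249166 = 0.750834
as a percentage: 0.750834 * 100 = 75.08%

Space savings = 1 - 20242/81239 = 75.08%


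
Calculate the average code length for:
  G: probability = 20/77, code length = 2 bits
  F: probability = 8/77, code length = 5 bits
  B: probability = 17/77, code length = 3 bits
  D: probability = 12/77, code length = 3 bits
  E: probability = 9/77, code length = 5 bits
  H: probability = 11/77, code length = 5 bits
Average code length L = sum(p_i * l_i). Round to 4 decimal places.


Weighted contributions p_i * l_i:
  G: (20/77) * 2 = 40/77
  F: (8/77) * 5 = 40/77
  B: (17/77) * 3 = 51/77
  D: (12/77) * 3 = 36/77
  E: (9/77) * 5 = 45/77
  H: (11/77) * 5 = 55/77
Sum = (40 + 40 + 51 + 36 + 45 + 55)/77 = 267/77

L = 267/77 = 3.4675 bits/symbol


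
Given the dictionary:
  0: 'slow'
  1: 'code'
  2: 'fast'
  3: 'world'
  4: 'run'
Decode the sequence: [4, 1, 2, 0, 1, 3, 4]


Look up each index in the dictionary:
  4 -> 'run'
  1 -> 'code'
  2 -> 'fast'
  0 -> 'slow'
  1 -> 'code'
  3 -> 'world'
  4 -> 'run'

Decoded: "run code fast slow code world run"


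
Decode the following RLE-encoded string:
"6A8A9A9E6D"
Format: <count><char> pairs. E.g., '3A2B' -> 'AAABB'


Expanding each <count><char> pair:
  6A -> 'AAAAAA'
  8A -> 'AAAAAAAA'
  9A -> 'AAAAAAAAA'
  9E -> 'EEEEEEEEE'
  6D -> 'DDDDDD'

Decoded = AAAAAAAAAAAAAAAAAAAAAAAEEEEEEEEEDDDDDD


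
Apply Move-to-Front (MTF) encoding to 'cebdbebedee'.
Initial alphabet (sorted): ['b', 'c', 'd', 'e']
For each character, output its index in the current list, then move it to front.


MTF encoding:
'c': index 1 in ['b', 'c', 'd', 'e'] -> ['c', 'b', 'd', 'e']
'e': index 3 in ['c', 'b', 'd', 'e'] -> ['e', 'c', 'b', 'd']
'b': index 2 in ['e', 'c', 'b', 'd'] -> ['b', 'e', 'c', 'd']
'd': index 3 in ['b', 'e', 'c', 'd'] -> ['d', 'b', 'e', 'c']
'b': index 1 in ['d', 'b', 'e', 'c'] -> ['b', 'd', 'e', 'c']
'e': index 2 in ['b', 'd', 'e', 'c'] -> ['e', 'b', 'd', 'c']
'b': index 1 in ['e', 'b', 'd', 'c'] -> ['b', 'e', 'd', 'c']
'e': index 1 in ['b', 'e', 'd', 'c'] -> ['e', 'b', 'd', 'c']
'd': index 2 in ['e', 'b', 'd', 'c'] -> ['d', 'e', 'b', 'c']
'e': index 1 in ['d', 'e', 'b', 'c'] -> ['e', 'd', 'b', 'c']
'e': index 0 in ['e', 'd', 'b', 'c'] -> ['e', 'd', 'b', 'c']


Output: [1, 3, 2, 3, 1, 2, 1, 1, 2, 1, 0]


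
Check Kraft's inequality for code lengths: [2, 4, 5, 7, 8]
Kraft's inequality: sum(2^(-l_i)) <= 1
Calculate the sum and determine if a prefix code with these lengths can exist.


Sum = 2^(-2) + 2^(-4) + 2^(-5) + 2^(-7) + 2^(-8)
    = 0.25 + 0.0625 + 0.03125 + 0.0078125 + 0.00390625
    = 91/256 = 0.35546875
Since 0.35546875 <= 1, Kraft's inequality IS satisfied.
A prefix code with these lengths CAN exist.

Kraft sum = 0.35546875. Satisfied.


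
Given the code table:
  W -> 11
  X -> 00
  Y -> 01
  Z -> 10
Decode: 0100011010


Decoding:
01 -> Y
00 -> X
01 -> Y
10 -> Z
10 -> Z


Result: YXYZZ


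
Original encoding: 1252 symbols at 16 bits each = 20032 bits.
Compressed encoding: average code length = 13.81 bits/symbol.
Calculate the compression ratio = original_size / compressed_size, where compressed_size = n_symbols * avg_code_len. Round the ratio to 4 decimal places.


original_size = n_symbols * orig_bits = 1252 * 16 = 20032 bits
compressed_size = n_symbols * avg_code_len = 1252 * 13.81 = 17290.12 bits
ratio = original_size / compressed_size = 20032 / 17290.12 = 1.1586

Compression ratio = 1.1586


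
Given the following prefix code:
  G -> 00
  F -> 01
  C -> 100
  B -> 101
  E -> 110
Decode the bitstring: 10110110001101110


Decoding step by step:
Bits 101 -> B
Bits 101 -> B
Bits 100 -> C
Bits 01 -> F
Bits 101 -> B
Bits 110 -> E


Decoded message: BBCFBE


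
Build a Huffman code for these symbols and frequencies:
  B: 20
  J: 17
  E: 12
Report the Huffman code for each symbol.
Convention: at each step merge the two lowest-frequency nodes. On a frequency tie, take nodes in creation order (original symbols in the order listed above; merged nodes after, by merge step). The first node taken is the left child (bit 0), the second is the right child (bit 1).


Huffman tree construction:
Step 1: Merge E(12) + J(17) = 29
Step 2: Merge B(20) + (E+J)(29) = 49
Read each symbol's code off the tree from the root (left child = 0, right child = 1).

Codes:
  B: 0 (length 1)
  J: 11 (length 2)
  E: 10 (length 2)
Average code length: 78/49 = 1.5918 bits/symbol


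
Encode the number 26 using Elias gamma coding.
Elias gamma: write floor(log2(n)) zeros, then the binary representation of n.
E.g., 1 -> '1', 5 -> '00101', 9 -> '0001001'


num_bits = floor(log2(26)) + 1 = 5
leading_zeros = num_bits - 1 = 4
binary(26) = 11010

Elias gamma(26) = '0000' + '11010' = 000011010 (9 bits)


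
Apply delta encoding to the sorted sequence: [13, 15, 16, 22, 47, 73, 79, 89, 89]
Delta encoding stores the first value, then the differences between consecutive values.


First value: 13
Deltas:
  15 - 13 = 2
  16 - 15 = 1
  22 - 16 = 6
  47 - 22 = 25
  73 - 47 = 26
  79 - 73 = 6
  89 - 79 = 10
  89 - 89 = 0


Delta encoded: [13, 2, 1, 6, 25, 26, 6, 10, 0]


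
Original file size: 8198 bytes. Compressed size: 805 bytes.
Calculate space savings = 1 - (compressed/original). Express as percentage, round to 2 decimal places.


ratio = compressed/original = 805/8198 = 0.098195
savings = 1 - ratio = 1 - 0.098195 = 0.901805
as a percentage: 0.901805 * 100 = 90.18%

Space savings = 1 - 805/8198 = 90.18%


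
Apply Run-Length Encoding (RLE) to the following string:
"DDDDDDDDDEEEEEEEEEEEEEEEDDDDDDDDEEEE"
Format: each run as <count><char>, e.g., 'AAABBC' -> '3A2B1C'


Scanning runs left to right:
  i=0: run of 'D' x 9 -> '9D'
  i=9: run of 'E' x 15 -> '15E'
  i=24: run of 'D' x 8 -> '8D'
  i=32: run of 'E' x 4 -> '4E'

RLE = 9D15E8D4E


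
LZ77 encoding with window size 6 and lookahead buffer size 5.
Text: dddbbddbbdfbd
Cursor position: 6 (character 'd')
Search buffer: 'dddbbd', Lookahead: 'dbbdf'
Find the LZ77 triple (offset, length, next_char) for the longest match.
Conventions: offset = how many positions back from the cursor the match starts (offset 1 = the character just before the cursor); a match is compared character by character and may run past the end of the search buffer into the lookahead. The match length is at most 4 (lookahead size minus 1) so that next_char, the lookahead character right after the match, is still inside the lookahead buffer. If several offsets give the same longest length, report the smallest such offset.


Try each offset into the search buffer:
  offset=1 (pos 5, char 'd'): match length 1
  offset=2 (pos 4, char 'b'): match length 0
  offset=3 (pos 3, char 'b'): match length 0
  offset=4 (pos 2, char 'd'): match length 4
  offset=5 (pos 1, char 'd'): match length 1
  offset=6 (pos 0, char 'd'): match length 1
Longest match has length 4 at offset 4.
next_char = character at position 6 + 4 = 10 -> 'f'

Best match: offset=4, length=4 (matching 'dbbd' starting at position 2)
LZ77 triple: (4, 4, 'f')


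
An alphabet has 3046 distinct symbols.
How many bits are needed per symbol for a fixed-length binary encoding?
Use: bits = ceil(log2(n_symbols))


log2(3046) = 11.5727
Bracket: 2^11 = 2048 < 3046 <= 2^12 = 4096
So ceil(log2(3046)) = 12

bits = ceil(log2(3046)) = ceil(11.5727) = 12 bits


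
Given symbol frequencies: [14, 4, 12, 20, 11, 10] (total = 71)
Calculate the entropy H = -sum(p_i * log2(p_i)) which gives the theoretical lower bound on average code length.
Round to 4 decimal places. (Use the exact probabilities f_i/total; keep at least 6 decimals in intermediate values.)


Per-symbol terms -p_i * log2(p_i) with p_i = f_i/71:
  p = 14/71 = 0.197183: log2(p) = -2.342392, -p*log2(p) = 0.461880
  p = 4/71 = 0.056338: log2(p) = -4.149747, -p*log2(p) = 0.233789
  p = 12/71 = 0.169014: log2(p) = -2.564785, -p*log2(p) = 0.433485
  p = 20/71 = 0.281690: log2(p) = -1.827819, -p*log2(p) = 0.514879
  p = 11/71 = 0.154930: log2(p) = -2.690316, -p*log2(p) = 0.416809
  p = 10/71 = 0.140845: log2(p) = -2.827819, -p*log2(p) = 0.398284
H = 0.461880 + 0.233789 + 0.433485 + 0.514879 + 0.416809 + 0.398284 = 2.459126

H = 2.4591 bits/symbol


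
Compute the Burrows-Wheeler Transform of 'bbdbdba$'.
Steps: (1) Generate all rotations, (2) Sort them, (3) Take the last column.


Rotations (sorted):
  0: $bbdbdba -> last char: a
  1: a$bbdbdb -> last char: b
  2: ba$bbdbd -> last char: d
  3: bbdbdba$ -> last char: $
  4: bdba$bbd -> last char: d
  5: bdbdba$b -> last char: b
  6: dba$bbdb -> last char: b
  7: dbdba$bb -> last char: b


BWT = abd$dbbb


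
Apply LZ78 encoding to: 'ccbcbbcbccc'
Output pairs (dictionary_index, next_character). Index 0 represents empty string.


LZ78 encoding steps:
Dictionary: {0: ''}
Step 1: w='' (idx 0), next='c' -> output (0, 'c'), add 'c' as idx 1
Step 2: w='c' (idx 1), next='b' -> output (1, 'b'), add 'cb' as idx 2
Step 3: w='cb' (idx 2), next='b' -> output (2, 'b'), add 'cbb' as idx 3
Step 4: w='cb' (idx 2), next='c' -> output (2, 'c'), add 'cbc' as idx 4
Step 5: w='c' (idx 1), next='c' -> output (1, 'c'), add 'cc' as idx 5


Encoded: [(0, 'c'), (1, 'b'), (2, 'b'), (2, 'c'), (1, 'c')]


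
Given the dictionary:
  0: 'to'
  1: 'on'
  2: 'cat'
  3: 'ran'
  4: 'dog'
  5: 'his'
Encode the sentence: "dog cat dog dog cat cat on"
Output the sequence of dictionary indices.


Look up each word in the dictionary:
  'dog' -> 4
  'cat' -> 2
  'dog' -> 4
  'dog' -> 4
  'cat' -> 2
  'cat' -> 2
  'on' -> 1

Encoded: [4, 2, 4, 4, 2, 2, 1]


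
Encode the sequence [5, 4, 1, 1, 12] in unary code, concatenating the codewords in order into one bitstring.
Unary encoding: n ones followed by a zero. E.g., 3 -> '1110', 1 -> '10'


Encode each number as n ones followed by a terminating 0:
  5 -> 111110 (6 bits)
  4 -> 11110 (5 bits)
  1 -> 10 (2 bits)
  1 -> 10 (2 bits)
  12 -> 1111111111110 (13 bits)
Total length = 6 + 5 + 2 + 2 + 13 = 28 bits.

Unary([5, 4, 1, 1, 12]) = 1111101111010101111111111110 (28 bits)


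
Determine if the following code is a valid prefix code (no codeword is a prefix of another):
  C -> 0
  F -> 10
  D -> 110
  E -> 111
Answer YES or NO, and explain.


Checking each pair (does one codeword prefix another?):
  C='0' vs F='10': no prefix
  C='0' vs D='110': no prefix
  C='0' vs E='111': no prefix
  F='10' vs C='0': no prefix
  F='10' vs D='110': no prefix
  F='10' vs E='111': no prefix
  D='110' vs C='0': no prefix
  D='110' vs F='10': no prefix
  D='110' vs E='111': no prefix
  E='111' vs C='0': no prefix
  E='111' vs F='10': no prefix
  E='111' vs D='110': no prefix
No violation found over all pairs.

YES -- this is a valid prefix code. No codeword is a prefix of any other codeword.


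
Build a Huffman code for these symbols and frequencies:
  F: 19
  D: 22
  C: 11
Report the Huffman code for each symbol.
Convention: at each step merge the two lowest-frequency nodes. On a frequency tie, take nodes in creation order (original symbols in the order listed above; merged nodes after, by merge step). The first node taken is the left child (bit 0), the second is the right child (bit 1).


Huffman tree construction:
Step 1: Merge C(11) + F(19) = 30
Step 2: Merge D(22) + (C+F)(30) = 52
Read each symbol's code off the tree from the root (left child = 0, right child = 1).

Codes:
  F: 11 (length 2)
  D: 0 (length 1)
  C: 10 (length 2)
Average code length: 82/52 = 1.5769 bits/symbol


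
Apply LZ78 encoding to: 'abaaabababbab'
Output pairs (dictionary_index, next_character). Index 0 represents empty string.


LZ78 encoding steps:
Dictionary: {0: ''}
Step 1: w='' (idx 0), next='a' -> output (0, 'a'), add 'a' as idx 1
Step 2: w='' (idx 0), next='b' -> output (0, 'b'), add 'b' as idx 2
Step 3: w='a' (idx 1), next='a' -> output (1, 'a'), add 'aa' as idx 3
Step 4: w='a' (idx 1), next='b' -> output (1, 'b'), add 'ab' as idx 4
Step 5: w='ab' (idx 4), next='a' -> output (4, 'a'), add 'aba' as idx 5
Step 6: w='b' (idx 2), next='b' -> output (2, 'b'), add 'bb' as idx 6
Step 7: w='ab' (idx 4), end of input -> output (4, '')


Encoded: [(0, 'a'), (0, 'b'), (1, 'a'), (1, 'b'), (4, 'a'), (2, 'b'), (4, '')]


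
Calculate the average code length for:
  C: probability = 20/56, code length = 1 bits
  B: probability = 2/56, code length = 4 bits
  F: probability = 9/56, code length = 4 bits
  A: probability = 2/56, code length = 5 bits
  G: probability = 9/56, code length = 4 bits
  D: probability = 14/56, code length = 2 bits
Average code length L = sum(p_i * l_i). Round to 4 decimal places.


Weighted contributions p_i * l_i:
  C: (20/56) * 1 = 20/56
  B: (2/56) * 4 = 8/56
  F: (9/56) * 4 = 36/56
  A: (2/56) * 5 = 10/56
  G: (9/56) * 4 = 36/56
  D: (14/56) * 2 = 28/56
Sum = (20 + 8 + 36 + 10 + 36 + 28)/56 = 138/56

L = 138/56 = 2.4643 bits/symbol


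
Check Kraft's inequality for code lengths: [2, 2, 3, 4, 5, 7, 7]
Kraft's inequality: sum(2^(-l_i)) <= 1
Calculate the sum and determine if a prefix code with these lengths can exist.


Sum = 2^(-2) + 2^(-2) + 2^(-3) + 2^(-4) + 2^(-5) + 2^(-7) + 2^(-7)
    = 0.25 + 0.25 + 0.125 + 0.0625 + 0.03125 + 0.0078125 + 0.0078125
    = 94/128 = 0.734375
Since 0.734375 <= 1, Kraft's inequality IS satisfied.
A prefix code with these lengths CAN exist.

Kraft sum = 0.734375. Satisfied.


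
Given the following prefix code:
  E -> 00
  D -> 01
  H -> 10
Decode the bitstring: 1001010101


Decoding step by step:
Bits 10 -> H
Bits 01 -> D
Bits 01 -> D
Bits 01 -> D
Bits 01 -> D


Decoded message: HDDDD


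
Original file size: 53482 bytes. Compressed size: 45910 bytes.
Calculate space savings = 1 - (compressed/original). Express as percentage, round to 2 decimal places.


ratio = compressed/original = 45910/53482 = 0.85842
savings = 1 - ratio = 1 - 0.85842 = 0.14158
as a percentage: 0.14158 * 100 = 14.16%

Space savings = 1 - 45910/53482 = 14.16%


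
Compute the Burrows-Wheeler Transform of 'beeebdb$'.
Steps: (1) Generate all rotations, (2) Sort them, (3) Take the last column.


Rotations (sorted):
  0: $beeebdb -> last char: b
  1: b$beeebd -> last char: d
  2: bdb$beee -> last char: e
  3: beeebdb$ -> last char: $
  4: db$beeeb -> last char: b
  5: ebdb$bee -> last char: e
  6: eebdb$be -> last char: e
  7: eeebdb$b -> last char: b


BWT = bde$beeb


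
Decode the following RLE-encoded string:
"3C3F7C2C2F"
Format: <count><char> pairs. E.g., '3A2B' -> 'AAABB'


Expanding each <count><char> pair:
  3C -> 'CCC'
  3F -> 'FFF'
  7C -> 'CCCCCCC'
  2C -> 'CC'
  2F -> 'FF'

Decoded = CCCFFFCCCCCCCCCFF


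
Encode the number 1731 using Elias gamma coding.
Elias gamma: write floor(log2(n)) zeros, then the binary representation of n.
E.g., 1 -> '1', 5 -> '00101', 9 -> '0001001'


num_bits = floor(log2(1731)) + 1 = 11
leading_zeros = num_bits - 1 = 10
binary(1731) = 11011000011

Elias gamma(1731) = '0000000000' + '11011000011' = 000000000011011000011 (21 bits)


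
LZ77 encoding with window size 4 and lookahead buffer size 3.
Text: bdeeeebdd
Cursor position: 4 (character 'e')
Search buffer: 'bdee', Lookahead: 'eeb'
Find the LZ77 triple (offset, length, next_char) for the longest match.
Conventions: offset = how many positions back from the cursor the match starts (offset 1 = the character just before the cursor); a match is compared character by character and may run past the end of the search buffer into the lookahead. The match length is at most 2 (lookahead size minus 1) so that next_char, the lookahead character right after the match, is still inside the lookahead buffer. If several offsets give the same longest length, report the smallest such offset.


Try each offset into the search buffer:
  offset=1 (pos 3, char 'e'): match length 2
  offset=2 (pos 2, char 'e'): match length 2
  offset=3 (pos 1, char 'd'): match length 0
  offset=4 (pos 0, char 'b'): match length 0
Longest match has length 2, found at offsets 1, 2; take the smallest, offset 1.
next_char = character at position 4 + 2 = 6 -> 'b'

Best match: offset=1, length=2 (matching 'ee' starting at position 3)
LZ77 triple: (1, 2, 'b')


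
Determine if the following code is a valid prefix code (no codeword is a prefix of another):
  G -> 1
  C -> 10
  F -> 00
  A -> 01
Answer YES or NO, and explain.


Checking each pair (does one codeword prefix another?):
  G='1' vs C='10': prefix -- VIOLATION

NO -- this is NOT a valid prefix code. G (1) is a prefix of C (10).


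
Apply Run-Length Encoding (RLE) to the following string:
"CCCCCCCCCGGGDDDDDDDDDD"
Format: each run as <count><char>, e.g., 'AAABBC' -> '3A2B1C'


Scanning runs left to right:
  i=0: run of 'C' x 9 -> '9C'
  i=9: run of 'G' x 3 -> '3G'
  i=12: run of 'D' x 10 -> '10D'

RLE = 9C3G10D


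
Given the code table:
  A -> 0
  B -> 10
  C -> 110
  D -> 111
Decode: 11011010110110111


Decoding:
110 -> C
110 -> C
10 -> B
110 -> C
110 -> C
111 -> D


Result: CCBCCD


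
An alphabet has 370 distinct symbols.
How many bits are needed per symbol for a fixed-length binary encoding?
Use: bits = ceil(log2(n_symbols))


log2(370) = 8.5314
Bracket: 2^8 = 256 < 370 <= 2^9 = 512
So ceil(log2(370)) = 9

bits = ceil(log2(370)) = ceil(8.5314) = 9 bits


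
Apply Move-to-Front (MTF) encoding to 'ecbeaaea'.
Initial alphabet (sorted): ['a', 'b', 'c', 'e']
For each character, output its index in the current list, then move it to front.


MTF encoding:
'e': index 3 in ['a', 'b', 'c', 'e'] -> ['e', 'a', 'b', 'c']
'c': index 3 in ['e', 'a', 'b', 'c'] -> ['c', 'e', 'a', 'b']
'b': index 3 in ['c', 'e', 'a', 'b'] -> ['b', 'c', 'e', 'a']
'e': index 2 in ['b', 'c', 'e', 'a'] -> ['e', 'b', 'c', 'a']
'a': index 3 in ['e', 'b', 'c', 'a'] -> ['a', 'e', 'b', 'c']
'a': index 0 in ['a', 'e', 'b', 'c'] -> ['a', 'e', 'b', 'c']
'e': index 1 in ['a', 'e', 'b', 'c'] -> ['e', 'a', 'b', 'c']
'a': index 1 in ['e', 'a', 'b', 'c'] -> ['a', 'e', 'b', 'c']


Output: [3, 3, 3, 2, 3, 0, 1, 1]


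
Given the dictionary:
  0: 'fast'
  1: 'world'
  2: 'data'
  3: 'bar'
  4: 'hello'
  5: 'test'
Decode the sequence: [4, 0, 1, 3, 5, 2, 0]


Look up each index in the dictionary:
  4 -> 'hello'
  0 -> 'fast'
  1 -> 'world'
  3 -> 'bar'
  5 -> 'test'
  2 -> 'data'
  0 -> 'fast'

Decoded: "hello fast world bar test data fast"


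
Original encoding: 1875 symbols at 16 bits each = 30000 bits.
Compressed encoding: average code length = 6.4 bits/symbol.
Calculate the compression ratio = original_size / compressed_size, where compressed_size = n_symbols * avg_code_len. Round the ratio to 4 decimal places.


original_size = n_symbols * orig_bits = 1875 * 16 = 30000 bits
compressed_size = n_symbols * avg_code_len = 1875 * 6.4 = 12000.0 bits
ratio = original_size / compressed_size = 30000 / 12000.0 = 2.5

Compression ratio = 2.5


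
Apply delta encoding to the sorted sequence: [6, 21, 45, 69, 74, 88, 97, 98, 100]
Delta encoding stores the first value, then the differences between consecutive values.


First value: 6
Deltas:
  21 - 6 = 15
  45 - 21 = 24
  69 - 45 = 24
  74 - 69 = 5
  88 - 74 = 14
  97 - 88 = 9
  98 - 97 = 1
  100 - 98 = 2


Delta encoded: [6, 15, 24, 24, 5, 14, 9, 1, 2]


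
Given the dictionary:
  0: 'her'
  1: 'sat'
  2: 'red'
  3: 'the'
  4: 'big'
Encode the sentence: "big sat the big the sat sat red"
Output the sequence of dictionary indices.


Look up each word in the dictionary:
  'big' -> 4
  'sat' -> 1
  'the' -> 3
  'big' -> 4
  'the' -> 3
  'sat' -> 1
  'sat' -> 1
  'red' -> 2

Encoded: [4, 1, 3, 4, 3, 1, 1, 2]


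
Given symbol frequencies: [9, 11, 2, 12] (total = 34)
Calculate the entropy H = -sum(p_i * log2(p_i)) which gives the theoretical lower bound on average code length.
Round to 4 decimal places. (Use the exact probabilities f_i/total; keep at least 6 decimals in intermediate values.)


Per-symbol terms -p_i * log2(p_i) with p_i = f_i/34:
  p = 9/34 = 0.264706: log2(p) = -1.917538, -p*log2(p) = 0.507584
  p = 11/34 = 0.323529: log2(p) = -1.628031, -p*log2(p) = 0.526716
  p = 2/34 = 0.058824: log2(p) = -4.087463, -p*log2(p) = 0.240439
  p = 12/34 = 0.352941: log2(p) = -1.502500, -p*log2(p) = 0.530294
H = 0.507584 + 0.526716 + 0.240439 + 0.530294 = 1.805033

H = 1.805 bits/symbol


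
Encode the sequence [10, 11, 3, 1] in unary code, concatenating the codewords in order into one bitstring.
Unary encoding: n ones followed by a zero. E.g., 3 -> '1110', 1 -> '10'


Encode each number as n ones followed by a terminating 0:
  10 -> 11111111110 (11 bits)
  11 -> 111111111110 (12 bits)
  3 -> 1110 (4 bits)
  1 -> 10 (2 bits)
Total length = 11 + 12 + 4 + 2 = 29 bits.

Unary([10, 11, 3, 1]) = 11111111110111111111110111010 (29 bits)


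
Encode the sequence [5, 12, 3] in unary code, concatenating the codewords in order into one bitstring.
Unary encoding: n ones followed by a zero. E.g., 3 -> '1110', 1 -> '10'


Encode each number as n ones followed by a terminating 0:
  5 -> 111110 (6 bits)
  12 -> 1111111111110 (13 bits)
  3 -> 1110 (4 bits)
Total length = 6 + 13 + 4 = 23 bits.

Unary([5, 12, 3]) = 11111011111111111101110 (23 bits)


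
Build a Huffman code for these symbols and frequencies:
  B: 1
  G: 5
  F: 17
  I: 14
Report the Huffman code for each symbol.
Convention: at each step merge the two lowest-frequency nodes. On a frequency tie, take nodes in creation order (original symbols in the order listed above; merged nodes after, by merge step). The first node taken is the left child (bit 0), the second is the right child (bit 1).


Huffman tree construction:
Step 1: Merge B(1) + G(5) = 6
Step 2: Merge (B+G)(6) + I(14) = 20
Step 3: Merge F(17) + ((B+G)+I)(20) = 37
Read each symbol's code off the tree from the root (left child = 0, right child = 1).

Codes:
  B: 100 (length 3)
  G: 101 (length 3)
  F: 0 (length 1)
  I: 11 (length 2)
Average code length: 63/37 = 1.7027 bits/symbol


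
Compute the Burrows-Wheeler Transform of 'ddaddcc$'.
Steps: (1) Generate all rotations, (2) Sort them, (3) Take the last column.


Rotations (sorted):
  0: $ddaddcc -> last char: c
  1: addcc$dd -> last char: d
  2: c$ddaddc -> last char: c
  3: cc$ddadd -> last char: d
  4: daddcc$d -> last char: d
  5: dcc$ddad -> last char: d
  6: ddaddcc$ -> last char: $
  7: ddcc$dda -> last char: a


BWT = cdcddd$a


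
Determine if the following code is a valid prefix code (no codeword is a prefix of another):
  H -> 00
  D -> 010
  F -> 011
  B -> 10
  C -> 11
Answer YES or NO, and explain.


Checking each pair (does one codeword prefix another?):
  H='00' vs D='010': no prefix
  H='00' vs F='011': no prefix
  H='00' vs B='10': no prefix
  H='00' vs C='11': no prefix
  D='010' vs H='00': no prefix
  D='010' vs F='011': no prefix
  D='010' vs B='10': no prefix
  D='010' vs C='11': no prefix
  F='011' vs H='00': no prefix
  F='011' vs D='010': no prefix
  F='011' vs B='10': no prefix
  F='011' vs C='11': no prefix
  B='10' vs H='00': no prefix
  B='10' vs D='010': no prefix
  B='10' vs F='011': no prefix
  B='10' vs C='11': no prefix
  C='11' vs H='00': no prefix
  C='11' vs D='010': no prefix
  C='11' vs F='011': no prefix
  C='11' vs B='10': no prefix
No violation found over all pairs.

YES -- this is a valid prefix code. No codeword is a prefix of any other codeword.


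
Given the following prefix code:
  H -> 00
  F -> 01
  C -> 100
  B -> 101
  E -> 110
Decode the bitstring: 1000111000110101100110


Decoding step by step:
Bits 100 -> C
Bits 01 -> F
Bits 110 -> E
Bits 00 -> H
Bits 110 -> E
Bits 101 -> B
Bits 100 -> C
Bits 110 -> E


Decoded message: CFEHEBCE


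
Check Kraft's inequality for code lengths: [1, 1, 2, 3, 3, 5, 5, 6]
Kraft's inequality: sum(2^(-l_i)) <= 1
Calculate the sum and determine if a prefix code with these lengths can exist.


Sum = 2^(-1) + 2^(-1) + 2^(-2) + 2^(-3) + 2^(-3) + 2^(-5) + 2^(-5) + 2^(-6)
    = 0.5 + 0.5 + 0.25 + 0.125 + 0.125 + 0.03125 + 0.03125 + 0.015625
    = 101/64 = 1.578125
Since 1.578125 > 1, Kraft's inequality is NOT satisfied.
A prefix code with these lengths CANNOT exist.

Kraft sum = 1.578125. Not satisfied.


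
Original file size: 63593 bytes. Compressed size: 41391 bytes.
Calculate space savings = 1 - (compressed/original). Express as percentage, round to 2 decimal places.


ratio = compressed/original = 41391/63593 = 0.650874
savings = 1 - ratio = 1 - 0.650874 = 0.349126
as a percentage: 0.349126 * 100 = 34.91%

Space savings = 1 - 41391/63593 = 34.91%


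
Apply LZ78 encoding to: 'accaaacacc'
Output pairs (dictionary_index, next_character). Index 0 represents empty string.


LZ78 encoding steps:
Dictionary: {0: ''}
Step 1: w='' (idx 0), next='a' -> output (0, 'a'), add 'a' as idx 1
Step 2: w='' (idx 0), next='c' -> output (0, 'c'), add 'c' as idx 2
Step 3: w='c' (idx 2), next='a' -> output (2, 'a'), add 'ca' as idx 3
Step 4: w='a' (idx 1), next='a' -> output (1, 'a'), add 'aa' as idx 4
Step 5: w='ca' (idx 3), next='c' -> output (3, 'c'), add 'cac' as idx 5
Step 6: w='c' (idx 2), end of input -> output (2, '')


Encoded: [(0, 'a'), (0, 'c'), (2, 'a'), (1, 'a'), (3, 'c'), (2, '')]


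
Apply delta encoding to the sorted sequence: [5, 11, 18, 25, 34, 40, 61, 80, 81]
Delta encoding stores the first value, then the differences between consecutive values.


First value: 5
Deltas:
  11 - 5 = 6
  18 - 11 = 7
  25 - 18 = 7
  34 - 25 = 9
  40 - 34 = 6
  61 - 40 = 21
  80 - 61 = 19
  81 - 80 = 1


Delta encoded: [5, 6, 7, 7, 9, 6, 21, 19, 1]


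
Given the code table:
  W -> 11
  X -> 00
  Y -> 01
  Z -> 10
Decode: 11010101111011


Decoding:
11 -> W
01 -> Y
01 -> Y
01 -> Y
11 -> W
10 -> Z
11 -> W


Result: WYYYWZW


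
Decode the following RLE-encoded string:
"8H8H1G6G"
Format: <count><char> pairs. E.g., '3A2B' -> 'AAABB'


Expanding each <count><char> pair:
  8H -> 'HHHHHHHH'
  8H -> 'HHHHHHHH'
  1G -> 'G'
  6G -> 'GGGGGG'

Decoded = HHHHHHHHHHHHHHHHGGGGGGG


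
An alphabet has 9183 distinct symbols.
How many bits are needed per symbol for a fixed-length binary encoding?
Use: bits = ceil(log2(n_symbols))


log2(9183) = 13.1647
Bracket: 2^13 = 8192 < 9183 <= 2^14 = 16384
So ceil(log2(9183)) = 14

bits = ceil(log2(9183)) = ceil(13.1647) = 14 bits


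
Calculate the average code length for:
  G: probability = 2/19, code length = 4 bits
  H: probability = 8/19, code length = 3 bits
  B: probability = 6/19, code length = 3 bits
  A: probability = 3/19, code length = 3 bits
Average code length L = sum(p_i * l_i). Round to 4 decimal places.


Weighted contributions p_i * l_i:
  G: (2/19) * 4 = 8/19
  H: (8/19) * 3 = 24/19
  B: (6/19) * 3 = 18/19
  A: (3/19) * 3 = 9/19
Sum = (8 + 24 + 18 + 9)/19 = 59/19

L = 59/19 = 3.1053 bits/symbol


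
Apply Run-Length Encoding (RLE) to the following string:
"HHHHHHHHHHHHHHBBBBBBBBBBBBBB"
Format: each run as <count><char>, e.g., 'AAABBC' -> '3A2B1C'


Scanning runs left to right:
  i=0: run of 'H' x 14 -> '14H'
  i=14: run of 'B' x 14 -> '14B'

RLE = 14H14B


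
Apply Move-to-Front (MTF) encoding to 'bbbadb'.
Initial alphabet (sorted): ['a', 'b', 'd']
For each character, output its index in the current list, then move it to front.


MTF encoding:
'b': index 1 in ['a', 'b', 'd'] -> ['b', 'a', 'd']
'b': index 0 in ['b', 'a', 'd'] -> ['b', 'a', 'd']
'b': index 0 in ['b', 'a', 'd'] -> ['b', 'a', 'd']
'a': index 1 in ['b', 'a', 'd'] -> ['a', 'b', 'd']
'd': index 2 in ['a', 'b', 'd'] -> ['d', 'a', 'b']
'b': index 2 in ['d', 'a', 'b'] -> ['b', 'd', 'a']


Output: [1, 0, 0, 1, 2, 2]


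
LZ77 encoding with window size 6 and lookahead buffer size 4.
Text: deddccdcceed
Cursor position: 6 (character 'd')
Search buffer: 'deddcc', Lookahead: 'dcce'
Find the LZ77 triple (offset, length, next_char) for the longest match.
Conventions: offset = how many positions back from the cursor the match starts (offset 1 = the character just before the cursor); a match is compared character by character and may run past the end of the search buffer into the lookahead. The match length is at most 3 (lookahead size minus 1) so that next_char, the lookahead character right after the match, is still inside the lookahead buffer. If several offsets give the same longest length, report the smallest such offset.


Try each offset into the search buffer:
  offset=1 (pos 5, char 'c'): match length 0
  offset=2 (pos 4, char 'c'): match length 0
  offset=3 (pos 3, char 'd'): match length 3
  offset=4 (pos 2, char 'd'): match length 1
  offset=5 (pos 1, char 'e'): match length 0
  offset=6 (pos 0, char 'd'): match length 1
Longest match has length 3 at offset 3.
next_char = character at position 6 + 3 = 9 -> 'e'

Best match: offset=3, length=3 (matching 'dcc' starting at position 3)
LZ77 triple: (3, 3, 'e')


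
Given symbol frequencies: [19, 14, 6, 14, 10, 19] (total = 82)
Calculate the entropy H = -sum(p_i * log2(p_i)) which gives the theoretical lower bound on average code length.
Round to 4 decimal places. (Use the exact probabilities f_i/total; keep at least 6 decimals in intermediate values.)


Per-symbol terms -p_i * log2(p_i) with p_i = f_i/82:
  p = 19/82 = 0.231707: log2(p) = -2.109624, -p*log2(p) = 0.488815
  p = 14/82 = 0.170732: log2(p) = -2.550197, -p*log2(p) = 0.435400
  p = 6/82 = 0.073171: log2(p) = -3.772590, -p*log2(p) = 0.276043
  p = 14/82 = 0.170732: log2(p) = -2.550197, -p*log2(p) = 0.435400
  p = 10/82 = 0.121951: log2(p) = -3.035624, -p*log2(p) = 0.370198
  p = 19/82 = 0.231707: log2(p) = -2.109624, -p*log2(p) = 0.488815
H = 0.488815 + 0.435400 + 0.276043 + 0.435400 + 0.370198 + 0.488815 = 2.494671

H = 2.4947 bits/symbol


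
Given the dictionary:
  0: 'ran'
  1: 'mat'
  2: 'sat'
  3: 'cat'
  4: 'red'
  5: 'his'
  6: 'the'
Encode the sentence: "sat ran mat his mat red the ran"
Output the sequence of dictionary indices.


Look up each word in the dictionary:
  'sat' -> 2
  'ran' -> 0
  'mat' -> 1
  'his' -> 5
  'mat' -> 1
  'red' -> 4
  'the' -> 6
  'ran' -> 0

Encoded: [2, 0, 1, 5, 1, 4, 6, 0]


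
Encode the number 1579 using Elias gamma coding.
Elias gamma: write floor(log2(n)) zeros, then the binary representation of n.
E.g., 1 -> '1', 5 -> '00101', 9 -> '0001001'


num_bits = floor(log2(1579)) + 1 = 11
leading_zeros = num_bits - 1 = 10
binary(1579) = 11000101011

Elias gamma(1579) = '0000000000' + '11000101011' = 000000000011000101011 (21 bits)
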